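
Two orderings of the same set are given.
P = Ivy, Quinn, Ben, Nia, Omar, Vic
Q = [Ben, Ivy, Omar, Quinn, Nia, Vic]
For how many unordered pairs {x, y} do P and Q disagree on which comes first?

4 disagreeing pairs

Assign each item its position (1..6) in the first ordering, then rewrite the second ordering as that position sequence:
positions: Ivy→1, Quinn→2, Ben→3, Nia→4, Omar→5, Vic→6
second ordering as positions: [3, 1, 5, 2, 4, 6]
Discordant pairs = inversions in this position sequence.
3: 1, 2 → 2
1: 0
5: 2, 4 → 2
2: 0
4: 0
6: 0
Total: 2 + 0 + 2 + 0 + 0 + 0 = 4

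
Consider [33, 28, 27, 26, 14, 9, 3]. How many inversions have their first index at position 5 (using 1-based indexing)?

The element at index 5 is 14.
Elements after it: 9, 3
Those smaller than 14: 9, 3

2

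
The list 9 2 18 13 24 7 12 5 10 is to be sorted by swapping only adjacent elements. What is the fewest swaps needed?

Swaps: 19

The minimum number of adjacent swaps to sort an array equals its inversion count, since every such swap removes exactly one inversion.
Count inversions — for each element, later elements that are smaller:
9: 2, 7, 5 → 3
2: none → 0
18: 13, 7, 12, 5, 10 → 5
13: 7, 12, 5, 10 → 4
24: 7, 12, 5, 10 → 4
7: 5 → 1
12: 5, 10 → 2
5: none → 0
10: none → 0
Total inversions: 3 + 0 + 5 + 4 + 4 + 1 + 2 + 0 + 0 = 19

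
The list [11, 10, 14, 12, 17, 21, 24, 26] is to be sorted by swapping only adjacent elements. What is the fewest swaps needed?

2 adjacent swaps

Each adjacent swap fixes exactly one inversion, so the minimum swap count equals the number of inversions.
Count inversions — for each element, later elements that are smaller:
11: 10 → 1
10: none → 0
14: 12 → 1
12: none → 0
17: none → 0
21: none → 0
24: none → 0
26: none → 0
Total inversions: 1 + 0 + 1 + 0 + 0 + 0 + 0 + 0 = 2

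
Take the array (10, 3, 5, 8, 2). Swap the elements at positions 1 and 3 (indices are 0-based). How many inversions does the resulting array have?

Positions 1 and 3 hold 3 and 8; after swapping, the array is [10, 8, 5, 3, 2].
Sweep left to right; for each value list the smaller values that follow it:
10: 4
8: 3
5: 2
3: 1
2: 0
Sum: 4 + 3 + 2 + 1 + 0 = 10

10 inversions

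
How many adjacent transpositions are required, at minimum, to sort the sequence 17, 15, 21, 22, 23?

Minimum adjacent swaps = number of inversions (each swap of adjacent out-of-order elements removes one inversion and no swap can remove more).
Count inversions — for each element, later elements that are smaller:
17: 15 → 1
15: none → 0
21: none → 0
22: none → 0
23: none → 0
Total inversions: 1 + 0 + 0 + 0 + 0 = 1

1 adjacent swap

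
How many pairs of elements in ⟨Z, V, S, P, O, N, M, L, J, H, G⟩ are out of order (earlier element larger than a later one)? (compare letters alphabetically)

55 inversions

Element-by-element contributions:
Z: 10
V: 9
S: 8
P: 7
O: 6
N: 5
M: 4
L: 3
J: 2
H: 1
G: 0
Sum: 10 + 9 + 8 + 7 + 6 + 5 + 4 + 3 + 2 + 1 + 0 = 55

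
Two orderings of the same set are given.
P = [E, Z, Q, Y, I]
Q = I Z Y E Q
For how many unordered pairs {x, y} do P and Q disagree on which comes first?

7 disagreeing pairs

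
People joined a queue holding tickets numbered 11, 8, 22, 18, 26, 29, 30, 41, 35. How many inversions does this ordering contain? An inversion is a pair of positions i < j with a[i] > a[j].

Count, for each position, how many later elements it exceeds:
11 → 8 → 1
8 → none → 0
22 → 18 → 1
18 → none → 0
26 → none → 0
29 → none → 0
30 → none → 0
41 → 35 → 1
35 → none → 0
Sum: 1 + 0 + 1 + 0 + 0 + 0 + 0 + 1 + 0 = 3

There are 3 inversions.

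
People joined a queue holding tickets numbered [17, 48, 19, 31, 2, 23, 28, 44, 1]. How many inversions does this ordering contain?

For each element, count later entries that are smaller:
17: 2
48: 7
19: 2
31: 4
2: 1
23: 1
28: 1
44: 1
1: 0
Sum: 2 + 7 + 2 + 4 + 1 + 1 + 1 + 1 + 0 = 19

There are 19 out-of-order pairs.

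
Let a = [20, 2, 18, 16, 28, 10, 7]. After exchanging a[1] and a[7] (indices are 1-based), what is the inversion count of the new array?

6 inversions

Positions 1 and 7 hold 20 and 7; after swapping, the array is [7, 2, 18, 16, 28, 10, 20].
Element-by-element contributions:
7 → 2 → 1
2 → none → 0
18 → 16, 10 → 2
16 → 10 → 1
28 → 10, 20 → 2
10 → none → 0
20 → none → 0
Sum: 1 + 0 + 2 + 1 + 2 + 0 + 0 = 6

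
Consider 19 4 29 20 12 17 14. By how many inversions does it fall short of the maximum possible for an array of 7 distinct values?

Maximum inversions for 7 distinct elements is C(7, 2) = 7·6/2 = 21.
Current inversions — for each element, count later smaller elements:
19: 4
4: 0
29: 4
20: 3
12: 0
17: 1
14: 0
Current total: 4 + 0 + 4 + 3 + 0 + 1 + 0 = 12
Shortfall: 21 − 12 = 9

9 inversions short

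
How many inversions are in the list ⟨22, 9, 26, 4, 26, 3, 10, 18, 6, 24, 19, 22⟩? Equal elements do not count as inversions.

30 out-of-order pairs

Count, for each position, how many later elements it exceeds:
22: 7
9: 3
26: 8
4: 1
26: 7
3: 0
10: 1
18: 1
6: 0
24: 2
19: 0
22: 0
Sum: 7 + 3 + 8 + 1 + 7 + 0 + 1 + 1 + 0 + 2 + 0 + 0 = 30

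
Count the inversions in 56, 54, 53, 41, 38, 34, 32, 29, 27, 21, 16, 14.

66 inversions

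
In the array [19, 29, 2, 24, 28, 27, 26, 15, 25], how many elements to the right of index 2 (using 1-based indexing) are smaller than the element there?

The element at index 2 is 29.
Elements after it: 2, 24, 28, 27, 26, 15, 25
Those smaller than 29: 2, 24, 28, 27, 26, 15, 25

7 such elements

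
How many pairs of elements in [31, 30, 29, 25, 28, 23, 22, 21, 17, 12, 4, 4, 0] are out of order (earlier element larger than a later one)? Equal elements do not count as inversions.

Element-by-element contributions:
31: 12
30: 11
29: 10
25: 8
28: 8
23: 7
22: 6
21: 5
17: 4
12: 3
4: 1
4: 1
0: 0
Sum: 12 + 11 + 10 + 8 + 8 + 7 + 6 + 5 + 4 + 3 + 1 + 1 + 0 = 76

76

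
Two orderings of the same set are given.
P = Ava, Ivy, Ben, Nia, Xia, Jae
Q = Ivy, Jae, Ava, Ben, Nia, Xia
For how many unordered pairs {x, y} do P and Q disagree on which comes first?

5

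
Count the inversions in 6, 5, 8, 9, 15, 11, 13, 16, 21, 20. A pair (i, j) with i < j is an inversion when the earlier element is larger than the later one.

Sweep left to right; for each value list the smaller values that follow it:
6 → 5 → 1
5 → none → 0
8 → none → 0
9 → none → 0
15 → 11, 13 → 2
11 → none → 0
13 → none → 0
16 → none → 0
21 → 20 → 1
20 → none → 0
Sum: 1 + 0 + 0 + 0 + 2 + 0 + 0 + 0 + 1 + 0 = 4

There are 4 inversions.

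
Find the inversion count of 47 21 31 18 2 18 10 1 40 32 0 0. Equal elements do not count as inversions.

47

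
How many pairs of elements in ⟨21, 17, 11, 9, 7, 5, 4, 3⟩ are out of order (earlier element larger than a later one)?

Inversions: 28

Sweep left to right; for each value list the smaller values that follow it:
21 → 17, 11, 9, 7, 5, 4, 3 → 7
17 → 11, 9, 7, 5, 4, 3 → 6
11 → 9, 7, 5, 4, 3 → 5
9 → 7, 5, 4, 3 → 4
7 → 5, 4, 3 → 3
5 → 4, 3 → 2
4 → 3 → 1
3 → none → 0
Sum: 7 + 6 + 5 + 4 + 3 + 2 + 1 + 0 = 28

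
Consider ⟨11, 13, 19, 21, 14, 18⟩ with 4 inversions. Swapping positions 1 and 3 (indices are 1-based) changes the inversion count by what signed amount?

+3

Positions 1 and 3 hold 11 and 19; after swapping, the array is [19, 13, 11, 21, 14, 18].
Count, for each position, how many later elements it exceeds:
19: 4
13: 1
11: 0
21: 2
14: 0
18: 0
Sum: 4 + 1 + 0 + 2 + 0 + 0 = 7
Change: 7 − 4 = +3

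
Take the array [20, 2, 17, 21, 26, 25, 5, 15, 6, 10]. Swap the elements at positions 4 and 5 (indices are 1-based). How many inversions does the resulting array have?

Positions 4 and 5 hold 21 and 26; after swapping, the array is [20, 2, 17, 26, 21, 25, 5, 15, 6, 10].
Element-by-element contributions:
20: 6
2: 0
17: 4
26: 6
21: 4
25: 4
5: 0
15: 2
6: 0
10: 0
Sum: 6 + 0 + 4 + 6 + 4 + 4 + 0 + 2 + 0 + 0 = 26

26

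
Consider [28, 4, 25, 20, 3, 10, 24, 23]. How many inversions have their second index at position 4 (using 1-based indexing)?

2

The element at index 4 is 20.
Elements before it: 28, 4, 25
Those larger than 20: 28, 25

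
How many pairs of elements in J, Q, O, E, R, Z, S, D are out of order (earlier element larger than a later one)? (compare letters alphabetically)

Count, for each position, how many later elements it exceeds:
J: 2
Q: 3
O: 2
E: 1
R: 1
Z: 2
S: 1
D: 0
Sum: 2 + 3 + 2 + 1 + 1 + 2 + 1 + 0 = 12

12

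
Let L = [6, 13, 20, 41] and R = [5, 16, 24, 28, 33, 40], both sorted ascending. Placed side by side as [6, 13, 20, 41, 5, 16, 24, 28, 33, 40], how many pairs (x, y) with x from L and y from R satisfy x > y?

10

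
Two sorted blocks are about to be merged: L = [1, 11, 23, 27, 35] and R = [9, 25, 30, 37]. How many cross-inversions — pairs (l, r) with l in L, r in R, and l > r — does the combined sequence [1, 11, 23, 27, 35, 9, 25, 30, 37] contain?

There are 7 cross-inversions.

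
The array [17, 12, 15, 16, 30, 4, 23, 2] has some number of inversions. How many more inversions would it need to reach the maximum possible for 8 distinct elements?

12

Maximum inversions for 8 distinct elements is C(8, 2) = 8·7/2 = 28.
Current inversions — for each element, count later smaller elements:
17: 5
12: 2
15: 2
16: 2
30: 3
4: 1
23: 1
2: 0
Current total: 5 + 2 + 2 + 2 + 3 + 1 + 1 + 0 = 16
Shortfall: 28 − 16 = 12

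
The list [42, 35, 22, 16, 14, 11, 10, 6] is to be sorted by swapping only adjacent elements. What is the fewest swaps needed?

There are 28 adjacent swaps.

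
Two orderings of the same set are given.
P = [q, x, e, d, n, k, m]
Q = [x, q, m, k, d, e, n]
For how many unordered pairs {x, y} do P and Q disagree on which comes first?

Assign each item its position (1..7) in the first ordering, then rewrite the second ordering as that position sequence:
positions: q→1, x→2, e→3, d→4, n→5, k→6, m→7
second ordering as positions: [2, 1, 7, 6, 4, 3, 5]
Discordant pairs = inversions in this position sequence.
2: 1 → 1
1: 0
7: 6, 4, 3, 5 → 4
6: 4, 3, 5 → 3
4: 3 → 1
3: 0
5: 0
Total: 1 + 0 + 4 + 3 + 1 + 0 + 0 = 9

There are 9 disagreeing pairs.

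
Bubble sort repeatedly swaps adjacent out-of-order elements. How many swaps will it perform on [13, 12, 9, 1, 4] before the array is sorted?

Minimum adjacent swaps = number of inversions (each swap of adjacent out-of-order elements removes one inversion and no swap can remove more).
Count inversions — for each element, later elements that are smaller:
13: 12, 9, 1, 4 → 4
12: 9, 1, 4 → 3
9: 1, 4 → 2
1: none → 0
4: none → 0
Total inversions: 4 + 3 + 2 + 0 + 0 = 9

9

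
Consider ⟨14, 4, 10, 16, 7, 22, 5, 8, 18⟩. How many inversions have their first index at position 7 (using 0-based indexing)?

0

The element at index 7 is 8.
Elements after it: 18
None of them are smaller than 8.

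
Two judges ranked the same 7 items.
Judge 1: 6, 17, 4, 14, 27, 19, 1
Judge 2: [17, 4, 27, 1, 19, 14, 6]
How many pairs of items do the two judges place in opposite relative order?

Assign each item its position (1..7) in the first ordering, then rewrite the second ordering as that position sequence:
positions: 6→1, 17→2, 4→3, 14→4, 27→5, 19→6, 1→7
second ordering as positions: [2, 3, 5, 7, 6, 4, 1]
Discordant pairs = inversions in this position sequence.
2: 1 → 1
3: 1 → 1
5: 4, 1 → 2
7: 6, 4, 1 → 3
6: 4, 1 → 2
4: 1 → 1
1: 0
Total: 1 + 1 + 2 + 3 + 2 + 1 + 0 = 10

There are 10 discordant pairs.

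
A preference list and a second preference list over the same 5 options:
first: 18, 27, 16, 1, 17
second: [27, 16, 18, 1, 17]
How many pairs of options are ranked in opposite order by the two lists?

Assign each item its position (1..5) in the first ordering, then rewrite the second ordering as that position sequence:
positions: 18→1, 27→2, 16→3, 1→4, 17→5
second ordering as positions: [2, 3, 1, 4, 5]
Discordant pairs = inversions in this position sequence.
2: 1 → 1
3: 1 → 1
1: 0
4: 0
5: 0
Total: 1 + 1 + 0 + 0 + 0 = 2

2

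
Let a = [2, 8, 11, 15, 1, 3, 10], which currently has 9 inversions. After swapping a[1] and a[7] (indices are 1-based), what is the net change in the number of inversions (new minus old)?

+5

Positions 1 and 7 hold 2 and 10; after swapping, the array is [10, 8, 11, 15, 1, 3, 2].
Count, for each position, how many later elements it exceeds:
10 → 8, 1, 3, 2 → 4
8 → 1, 3, 2 → 3
11 → 1, 3, 2 → 3
15 → 1, 3, 2 → 3
1 → none → 0
3 → 2 → 1
2 → none → 0
Sum: 4 + 3 + 3 + 3 + 0 + 1 + 0 = 14
Change: 14 − 9 = +5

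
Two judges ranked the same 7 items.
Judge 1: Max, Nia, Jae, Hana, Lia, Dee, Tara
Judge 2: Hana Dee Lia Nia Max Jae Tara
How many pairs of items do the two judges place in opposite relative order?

Assign each item its position (1..7) in the first ordering, then rewrite the second ordering as that position sequence:
positions: Max→1, Nia→2, Jae→3, Hana→4, Lia→5, Dee→6, Tara→7
second ordering as positions: [4, 6, 5, 2, 1, 3, 7]
Discordant pairs = inversions in this position sequence.
4: 2, 1, 3 → 3
6: 5, 2, 1, 3 → 4
5: 2, 1, 3 → 3
2: 1 → 1
1: 0
3: 0
7: 0
Total: 3 + 4 + 3 + 1 + 0 + 0 + 0 = 11

11 discordant pairs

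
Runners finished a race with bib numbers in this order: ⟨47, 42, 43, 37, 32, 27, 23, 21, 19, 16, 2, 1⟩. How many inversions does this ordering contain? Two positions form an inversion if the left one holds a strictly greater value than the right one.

65 inversions

Element-by-element contributions:
47: 11
42: 9
43: 9
37: 8
32: 7
27: 6
23: 5
21: 4
19: 3
16: 2
2: 1
1: 0
Sum: 11 + 9 + 9 + 8 + 7 + 6 + 5 + 4 + 3 + 2 + 1 + 0 = 65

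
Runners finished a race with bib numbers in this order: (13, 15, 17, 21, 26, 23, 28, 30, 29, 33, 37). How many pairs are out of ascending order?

Sweep left to right; for each value list the smaller values that follow it:
13 → none → 0
15 → none → 0
17 → none → 0
21 → none → 0
26 → 23 → 1
23 → none → 0
28 → none → 0
30 → 29 → 1
29 → none → 0
33 → none → 0
37 → none → 0
Sum: 0 + 0 + 0 + 0 + 1 + 0 + 0 + 1 + 0 + 0 + 0 = 2

2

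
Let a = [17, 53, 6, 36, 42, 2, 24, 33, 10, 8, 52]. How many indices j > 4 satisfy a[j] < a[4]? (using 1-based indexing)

5 such elements

The element at index 4 is 36.
Elements after it: 42, 2, 24, 33, 10, 8, 52
Those smaller than 36: 2, 24, 33, 10, 8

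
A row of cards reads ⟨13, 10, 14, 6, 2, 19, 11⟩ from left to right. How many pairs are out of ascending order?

Element-by-element contributions:
13: 4
10: 2
14: 3
6: 1
2: 0
19: 1
11: 0
Sum: 4 + 2 + 3 + 1 + 0 + 1 + 0 = 11

11 inversions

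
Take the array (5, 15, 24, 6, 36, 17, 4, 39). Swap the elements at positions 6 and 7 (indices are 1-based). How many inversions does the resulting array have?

9 inversions

Positions 6 and 7 hold 17 and 4; after swapping, the array is [5, 15, 24, 6, 36, 4, 17, 39].
Element-by-element contributions:
5 → 4 → 1
15 → 6, 4 → 2
24 → 6, 4, 17 → 3
6 → 4 → 1
36 → 4, 17 → 2
4 → none → 0
17 → none → 0
39 → none → 0
Sum: 1 + 2 + 3 + 1 + 2 + 0 + 0 + 0 = 9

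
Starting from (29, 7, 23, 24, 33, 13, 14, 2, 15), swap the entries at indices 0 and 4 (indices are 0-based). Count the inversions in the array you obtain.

Positions 0 and 4 hold 29 and 33; after swapping, the array is [33, 7, 23, 24, 29, 13, 14, 2, 15].
Element-by-element contributions:
33 → 7, 23, 24, 29, 13, 14, 2, 15 → 8
7 → 2 → 1
23 → 13, 14, 2, 15 → 4
24 → 13, 14, 2, 15 → 4
29 → 13, 14, 2, 15 → 4
13 → 2 → 1
14 → 2 → 1
2 → none → 0
15 → none → 0
Sum: 8 + 1 + 4 + 4 + 4 + 1 + 1 + 0 + 0 = 23

23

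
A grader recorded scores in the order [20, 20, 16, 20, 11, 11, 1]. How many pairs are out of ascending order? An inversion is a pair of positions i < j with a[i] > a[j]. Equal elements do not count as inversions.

For each element, count later entries that are smaller:
20: 4
20: 4
16: 3
20: 3
11: 1
11: 1
1: 0
Sum: 4 + 4 + 3 + 3 + 1 + 1 + 0 = 16

16 out-of-order pairs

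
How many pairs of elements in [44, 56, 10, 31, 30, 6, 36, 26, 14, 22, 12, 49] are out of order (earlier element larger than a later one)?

Count, for each position, how many later elements it exceeds:
44 → 10, 31, 30, 6, 36, 26, 14, 22, 12 → 9
56 → 10, 31, 30, 6, 36, 26, 14, 22, 12, 49 → 10
10 → 6 → 1
31 → 30, 6, 26, 14, 22, 12 → 6
30 → 6, 26, 14, 22, 12 → 5
6 → none → 0
36 → 26, 14, 22, 12 → 4
26 → 14, 22, 12 → 3
14 → 12 → 1
22 → 12 → 1
12 → none → 0
49 → none → 0
Sum: 9 + 10 + 1 + 6 + 5 + 0 + 4 + 3 + 1 + 1 + 0 + 0 = 40

There are 40 out-of-order pairs.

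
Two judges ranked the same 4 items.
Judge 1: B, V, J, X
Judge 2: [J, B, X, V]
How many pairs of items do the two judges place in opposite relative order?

3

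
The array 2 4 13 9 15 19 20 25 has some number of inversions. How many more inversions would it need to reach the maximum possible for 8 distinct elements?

27 inversions short

Maximum inversions for 8 distinct elements is C(8, 2) = 8·7/2 = 28.
Current inversions — for each element, count later smaller elements:
2: 0
4: 0
13: 1
9: 0
15: 0
19: 0
20: 0
25: 0
Current total: 0 + 0 + 1 + 0 + 0 + 0 + 0 + 0 = 1
Shortfall: 28 − 1 = 27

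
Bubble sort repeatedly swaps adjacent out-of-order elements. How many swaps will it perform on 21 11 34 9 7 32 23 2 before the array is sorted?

18

The minimum number of adjacent swaps to sort an array equals its inversion count, since every such swap removes exactly one inversion.
Count inversions — for each element, later elements that are smaller:
21: 11, 9, 7, 2 → 4
11: 9, 7, 2 → 3
34: 9, 7, 32, 23, 2 → 5
9: 7, 2 → 2
7: 2 → 1
32: 23, 2 → 2
23: 2 → 1
2: none → 0
Total inversions: 4 + 3 + 5 + 2 + 1 + 2 + 1 + 0 = 18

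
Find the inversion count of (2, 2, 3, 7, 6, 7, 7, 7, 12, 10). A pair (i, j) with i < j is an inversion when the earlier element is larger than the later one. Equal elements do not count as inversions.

2 out-of-order pairs

Count, for each position, how many later elements it exceeds:
2 → none → 0
2 → none → 0
3 → none → 0
7 → 6 → 1
6 → none → 0
7 → none → 0
7 → none → 0
7 → none → 0
12 → 10 → 1
10 → none → 0
Sum: 0 + 0 + 0 + 1 + 0 + 0 + 0 + 0 + 1 + 0 = 2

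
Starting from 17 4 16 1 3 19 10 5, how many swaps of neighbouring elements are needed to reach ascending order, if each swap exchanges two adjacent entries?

Minimum adjacent swaps = number of inversions (each swap of adjacent out-of-order elements removes one inversion and no swap can remove more).
Count inversions — for each element, later elements that are smaller:
17: 4, 16, 1, 3, 10, 5 → 6
4: 1, 3 → 2
16: 1, 3, 10, 5 → 4
1: none → 0
3: none → 0
19: 10, 5 → 2
10: 5 → 1
5: none → 0
Total inversions: 6 + 2 + 4 + 0 + 0 + 2 + 1 + 0 = 15

15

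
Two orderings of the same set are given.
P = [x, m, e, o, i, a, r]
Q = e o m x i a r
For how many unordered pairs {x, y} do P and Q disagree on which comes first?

Assign each item its position (1..7) in the first ordering, then rewrite the second ordering as that position sequence:
positions: x→1, m→2, e→3, o→4, i→5, a→6, r→7
second ordering as positions: [3, 4, 2, 1, 5, 6, 7]
Discordant pairs = inversions in this position sequence.
3: 2, 1 → 2
4: 2, 1 → 2
2: 1 → 1
1: 0
5: 0
6: 0
7: 0
Total: 2 + 2 + 1 + 0 + 0 + 0 + 0 = 5

5 disagreeing pairs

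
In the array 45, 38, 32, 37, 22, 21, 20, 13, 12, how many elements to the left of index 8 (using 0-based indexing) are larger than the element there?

8

The element at index 8 is 12.
Elements before it: 45, 38, 32, 37, 22, 21, 20, 13
Those larger than 12: 45, 38, 32, 37, 22, 21, 20, 13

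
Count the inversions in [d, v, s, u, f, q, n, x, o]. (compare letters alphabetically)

17

For each element, count later entries that are smaller:
d → none → 0
v → s, u, f, q, n, o → 6
s → f, q, n, o → 4
u → f, q, n, o → 4
f → none → 0
q → n, o → 2
n → none → 0
x → o → 1
o → none → 0
Sum: 0 + 6 + 4 + 4 + 0 + 2 + 0 + 1 + 0 = 17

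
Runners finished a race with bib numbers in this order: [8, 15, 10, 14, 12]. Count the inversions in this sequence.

4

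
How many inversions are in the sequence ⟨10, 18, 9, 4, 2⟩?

Sweep left to right; for each value list the smaller values that follow it:
10: 3
18: 3
9: 2
4: 1
2: 0
Sum: 3 + 3 + 2 + 1 + 0 = 9

Inversions: 9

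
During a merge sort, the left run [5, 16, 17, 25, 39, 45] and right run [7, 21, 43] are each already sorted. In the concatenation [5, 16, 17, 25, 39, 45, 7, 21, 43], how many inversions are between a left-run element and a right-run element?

For each element r of the right run, count left-run elements greater than r:
r = 7: 16, 17, 25, 39, 45 → 5
r = 21: 25, 39, 45 → 3
r = 43: 45 → 1
Cross-inversions: 5 + 3 + 1 = 9

9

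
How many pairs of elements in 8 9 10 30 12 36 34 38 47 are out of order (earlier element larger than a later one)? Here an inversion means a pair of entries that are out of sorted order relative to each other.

Inversions: 2

For each element, count later entries that are smaller:
8 → none → 0
9 → none → 0
10 → none → 0
30 → 12 → 1
12 → none → 0
36 → 34 → 1
34 → none → 0
38 → none → 0
47 → none → 0
Sum: 0 + 0 + 0 + 1 + 0 + 1 + 0 + 0 + 0 = 2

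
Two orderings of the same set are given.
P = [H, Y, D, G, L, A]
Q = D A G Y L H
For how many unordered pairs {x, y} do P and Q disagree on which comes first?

10

Assign each item its position (1..6) in the first ordering, then rewrite the second ordering as that position sequence:
positions: H→1, Y→2, D→3, G→4, L→5, A→6
second ordering as positions: [3, 6, 4, 2, 5, 1]
Discordant pairs = inversions in this position sequence.
3: 2, 1 → 2
6: 4, 2, 5, 1 → 4
4: 2, 1 → 2
2: 1 → 1
5: 1 → 1
1: 0
Total: 2 + 4 + 2 + 1 + 1 + 0 = 10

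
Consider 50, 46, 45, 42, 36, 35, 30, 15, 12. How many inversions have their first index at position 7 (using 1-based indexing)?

The element at index 7 is 30.
Elements after it: 15, 12
Those smaller than 30: 15, 12

2 such elements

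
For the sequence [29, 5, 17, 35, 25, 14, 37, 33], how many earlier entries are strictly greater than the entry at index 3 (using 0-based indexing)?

0

The element at index 3 is 35.
Elements before it: 29, 5, 17
None of them are larger than 35.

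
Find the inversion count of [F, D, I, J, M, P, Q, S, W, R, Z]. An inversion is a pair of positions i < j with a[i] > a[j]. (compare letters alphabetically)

3 inversions

Sweep left to right; for each value list the smaller values that follow it:
F: 1
D: 0
I: 0
J: 0
M: 0
P: 0
Q: 0
S: 1
W: 1
R: 0
Z: 0
Sum: 1 + 0 + 0 + 0 + 0 + 0 + 0 + 1 + 1 + 0 + 0 = 3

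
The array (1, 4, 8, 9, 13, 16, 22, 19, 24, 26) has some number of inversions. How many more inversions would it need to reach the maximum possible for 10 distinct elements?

44

Maximum inversions for 10 distinct elements is C(10, 2) = 10·9/2 = 45.
Current inversions — for each element, count later smaller elements:
1: 0
4: 0
8: 0
9: 0
13: 0
16: 0
22: 1
19: 0
24: 0
26: 0
Current total: 0 + 0 + 0 + 0 + 0 + 0 + 1 + 0 + 0 + 0 = 1
Shortfall: 45 − 1 = 44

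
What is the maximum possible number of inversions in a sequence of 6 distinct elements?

A reversed (strictly descending) arrangement makes every pair an inversion, giving C(6, 2) inversions.
C(6, 2) = 6·5/2 = 15

15 inversions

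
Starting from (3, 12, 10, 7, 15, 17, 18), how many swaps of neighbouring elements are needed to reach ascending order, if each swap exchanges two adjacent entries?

3

The minimum number of adjacent swaps to sort an array equals its inversion count, since every such swap removes exactly one inversion.
Count inversions — for each element, later elements that are smaller:
3: none → 0
12: 10, 7 → 2
10: 7 → 1
7: none → 0
15: none → 0
17: none → 0
18: none → 0
Total inversions: 0 + 2 + 1 + 0 + 0 + 0 + 0 = 3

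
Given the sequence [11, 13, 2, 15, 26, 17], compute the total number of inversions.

3 inversions

Count, for each position, how many later elements it exceeds:
11 → 2 → 1
13 → 2 → 1
2 → none → 0
15 → none → 0
26 → 17 → 1
17 → none → 0
Sum: 1 + 1 + 0 + 0 + 1 + 0 = 3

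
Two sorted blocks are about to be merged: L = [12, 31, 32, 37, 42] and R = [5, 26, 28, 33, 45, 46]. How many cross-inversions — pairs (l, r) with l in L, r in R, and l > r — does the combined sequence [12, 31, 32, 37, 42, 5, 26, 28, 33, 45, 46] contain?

Cross-inversions: 15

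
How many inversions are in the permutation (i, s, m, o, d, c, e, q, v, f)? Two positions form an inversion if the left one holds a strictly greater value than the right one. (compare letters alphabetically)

Element-by-element contributions:
i → d, c, e, f → 4
s → m, o, d, c, e, q, f → 7
m → d, c, e, f → 4
o → d, c, e, f → 4
d → c → 1
c → none → 0
e → none → 0
q → f → 1
v → f → 1
f → none → 0
Sum: 4 + 7 + 4 + 4 + 1 + 0 + 0 + 1 + 1 + 0 = 22

There are 22 inversions.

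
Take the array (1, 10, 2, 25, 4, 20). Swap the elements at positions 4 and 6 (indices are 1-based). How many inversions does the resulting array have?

Positions 4 and 6 hold 25 and 20; after swapping, the array is [1, 10, 2, 20, 4, 25].
Element-by-element contributions:
1 → none → 0
10 → 2, 4 → 2
2 → none → 0
20 → 4 → 1
4 → none → 0
25 → none → 0
Sum: 0 + 2 + 0 + 1 + 0 + 0 = 3

3 inversions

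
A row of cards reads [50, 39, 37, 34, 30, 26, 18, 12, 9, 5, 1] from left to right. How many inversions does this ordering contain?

Count, for each position, how many later elements it exceeds:
50: 10
39: 9
37: 8
34: 7
30: 6
26: 5
18: 4
12: 3
9: 2
5: 1
1: 0
Sum: 10 + 9 + 8 + 7 + 6 + 5 + 4 + 3 + 2 + 1 + 0 = 55

55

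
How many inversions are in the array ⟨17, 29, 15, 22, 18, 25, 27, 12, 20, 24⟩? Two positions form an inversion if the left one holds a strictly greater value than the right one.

Count, for each position, how many later elements it exceeds:
17 → 15, 12 → 2
29 → 15, 22, 18, 25, 27, 12, 20, 24 → 8
15 → 12 → 1
22 → 18, 12, 20 → 3
18 → 12 → 1
25 → 12, 20, 24 → 3
27 → 12, 20, 24 → 3
12 → none → 0
20 → none → 0
24 → none → 0
Sum: 2 + 8 + 1 + 3 + 1 + 3 + 3 + 0 + 0 + 0 = 21

21 inversions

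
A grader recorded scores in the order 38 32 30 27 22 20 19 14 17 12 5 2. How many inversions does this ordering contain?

Inversions: 65

Element-by-element contributions:
38 → 32, 30, 27, 22, 20, 19, 14, 17, 12, 5, 2 → 11
32 → 30, 27, 22, 20, 19, 14, 17, 12, 5, 2 → 10
30 → 27, 22, 20, 19, 14, 17, 12, 5, 2 → 9
27 → 22, 20, 19, 14, 17, 12, 5, 2 → 8
22 → 20, 19, 14, 17, 12, 5, 2 → 7
20 → 19, 14, 17, 12, 5, 2 → 6
19 → 14, 17, 12, 5, 2 → 5
14 → 12, 5, 2 → 3
17 → 12, 5, 2 → 3
12 → 5, 2 → 2
5 → 2 → 1
2 → none → 0
Sum: 11 + 10 + 9 + 8 + 7 + 6 + 5 + 3 + 3 + 2 + 1 + 0 = 65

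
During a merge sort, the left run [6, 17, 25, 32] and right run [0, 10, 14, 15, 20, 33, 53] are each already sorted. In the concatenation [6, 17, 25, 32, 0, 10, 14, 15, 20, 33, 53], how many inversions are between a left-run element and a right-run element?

Count, for every r in R, how many entries of L exceed r:
r = 0: 6, 17, 25, 32 → 4
r = 10: 17, 25, 32 → 3
r = 14: 17, 25, 32 → 3
r = 15: 17, 25, 32 → 3
r = 20: 25, 32 → 2
r = 33: none → 0
r = 53: none → 0
Cross-inversions: 4 + 3 + 3 + 3 + 2 + 0 + 0 = 15

15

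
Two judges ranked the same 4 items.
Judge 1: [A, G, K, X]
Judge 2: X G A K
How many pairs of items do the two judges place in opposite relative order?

4

Assign each item its position (1..4) in the first ordering, then rewrite the second ordering as that position sequence:
positions: A→1, G→2, K→3, X→4
second ordering as positions: [4, 2, 1, 3]
Discordant pairs = inversions in this position sequence.
4: 2, 1, 3 → 3
2: 1 → 1
1: 0
3: 0
Total: 3 + 1 + 0 + 0 = 4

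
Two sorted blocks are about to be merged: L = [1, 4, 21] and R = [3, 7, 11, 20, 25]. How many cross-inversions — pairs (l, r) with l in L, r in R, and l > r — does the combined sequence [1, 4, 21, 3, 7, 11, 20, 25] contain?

5

Count, for every r in R, how many entries of L exceed r:
r = 3: 4, 21 → 2
r = 7: 21 → 1
r = 11: 21 → 1
r = 20: 21 → 1
r = 25: none → 0
Cross-inversions: 2 + 1 + 1 + 1 + 0 = 5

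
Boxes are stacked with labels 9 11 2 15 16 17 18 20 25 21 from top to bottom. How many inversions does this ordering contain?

3

For each element, count later entries that are smaller:
9: 1
11: 1
2: 0
15: 0
16: 0
17: 0
18: 0
20: 0
25: 1
21: 0
Sum: 1 + 1 + 0 + 0 + 0 + 0 + 0 + 0 + 1 + 0 = 3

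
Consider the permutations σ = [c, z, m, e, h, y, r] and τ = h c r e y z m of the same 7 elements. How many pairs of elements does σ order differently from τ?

Assign each item its position (1..7) in the first ordering, then rewrite the second ordering as that position sequence:
positions: c→1, z→2, m→3, e→4, h→5, y→6, r→7
second ordering as positions: [5, 1, 7, 4, 6, 2, 3]
Discordant pairs = inversions in this position sequence.
5: 1, 4, 2, 3 → 4
1: 0
7: 4, 6, 2, 3 → 4
4: 2, 3 → 2
6: 2, 3 → 2
2: 0
3: 0
Total: 4 + 0 + 4 + 2 + 2 + 0 + 0 = 12

12 discordant pairs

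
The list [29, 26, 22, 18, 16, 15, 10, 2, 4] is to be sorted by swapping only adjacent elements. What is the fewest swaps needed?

The minimum number of adjacent swaps to sort an array equals its inversion count, since every such swap removes exactly one inversion.
Count inversions — for each element, later elements that are smaller:
29: 26, 22, 18, 16, 15, 10, 2, 4 → 8
26: 22, 18, 16, 15, 10, 2, 4 → 7
22: 18, 16, 15, 10, 2, 4 → 6
18: 16, 15, 10, 2, 4 → 5
16: 15, 10, 2, 4 → 4
15: 10, 2, 4 → 3
10: 2, 4 → 2
2: none → 0
4: none → 0
Total inversions: 8 + 7 + 6 + 5 + 4 + 3 + 2 + 0 + 0 = 35

35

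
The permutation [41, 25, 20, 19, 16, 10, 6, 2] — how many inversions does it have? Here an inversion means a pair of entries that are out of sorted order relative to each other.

28

Sweep left to right; for each value list the smaller values that follow it:
41 → 25, 20, 19, 16, 10, 6, 2 → 7
25 → 20, 19, 16, 10, 6, 2 → 6
20 → 19, 16, 10, 6, 2 → 5
19 → 16, 10, 6, 2 → 4
16 → 10, 6, 2 → 3
10 → 6, 2 → 2
6 → 2 → 1
2 → none → 0
Sum: 7 + 6 + 5 + 4 + 3 + 2 + 1 + 0 = 28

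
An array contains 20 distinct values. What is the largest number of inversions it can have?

190 inversions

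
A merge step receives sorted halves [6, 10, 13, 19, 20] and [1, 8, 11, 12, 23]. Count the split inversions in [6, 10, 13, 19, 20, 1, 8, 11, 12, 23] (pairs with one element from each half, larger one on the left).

15 split inversions

Count, for every r in R, how many entries of L exceed r:
r = 1: 6, 10, 13, 19, 20 → 5
r = 8: 10, 13, 19, 20 → 4
r = 11: 13, 19, 20 → 3
r = 12: 13, 19, 20 → 3
r = 23: none → 0
Cross-inversions: 5 + 4 + 3 + 3 + 0 = 15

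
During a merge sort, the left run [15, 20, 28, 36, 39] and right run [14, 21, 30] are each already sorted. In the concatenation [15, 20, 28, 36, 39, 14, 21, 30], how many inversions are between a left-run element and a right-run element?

Split inversions: 10

Take each right-half value and tally the left-half values above it:
r = 14: 15, 20, 28, 36, 39 → 5
r = 21: 28, 36, 39 → 3
r = 30: 36, 39 → 2
Cross-inversions: 5 + 3 + 2 = 10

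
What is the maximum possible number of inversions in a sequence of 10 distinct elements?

The maximum occurs when the array is in strictly decreasing order: every one of the C(10, 2) pairs is inverted.
C(10, 2) = 10·9/2 = 45

45 inversions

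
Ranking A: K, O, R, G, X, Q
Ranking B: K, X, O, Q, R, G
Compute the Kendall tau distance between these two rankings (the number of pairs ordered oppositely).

5 discordant pairs

Assign each item its position (1..6) in the first ordering, then rewrite the second ordering as that position sequence:
positions: K→1, O→2, R→3, G→4, X→5, Q→6
second ordering as positions: [1, 5, 2, 6, 3, 4]
Discordant pairs = inversions in this position sequence.
1: 0
5: 2, 3, 4 → 3
2: 0
6: 3, 4 → 2
3: 0
4: 0
Total: 0 + 3 + 0 + 2 + 0 + 0 = 5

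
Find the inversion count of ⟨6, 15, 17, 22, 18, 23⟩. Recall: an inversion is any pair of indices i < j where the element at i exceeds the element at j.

Count, for each position, how many later elements it exceeds:
6: 0
15: 0
17: 0
22: 1
18: 0
23: 0
Sum: 0 + 0 + 0 + 1 + 0 + 0 = 1

1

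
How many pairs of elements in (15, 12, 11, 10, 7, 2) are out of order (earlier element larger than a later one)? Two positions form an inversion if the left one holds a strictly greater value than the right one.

15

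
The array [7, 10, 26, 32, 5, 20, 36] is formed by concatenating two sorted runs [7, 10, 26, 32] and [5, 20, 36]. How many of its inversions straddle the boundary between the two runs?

Count, for every r in R, how many entries of L exceed r:
r = 5: 7, 10, 26, 32 → 4
r = 20: 26, 32 → 2
r = 36: none → 0
Cross-inversions: 4 + 2 + 0 = 6

6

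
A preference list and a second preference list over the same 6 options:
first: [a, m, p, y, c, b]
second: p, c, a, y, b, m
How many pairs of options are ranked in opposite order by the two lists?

7

Assign each item its position (1..6) in the first ordering, then rewrite the second ordering as that position sequence:
positions: a→1, m→2, p→3, y→4, c→5, b→6
second ordering as positions: [3, 5, 1, 4, 6, 2]
Discordant pairs = inversions in this position sequence.
3: 1, 2 → 2
5: 1, 4, 2 → 3
1: 0
4: 2 → 1
6: 2 → 1
2: 0
Total: 2 + 3 + 0 + 1 + 1 + 0 = 7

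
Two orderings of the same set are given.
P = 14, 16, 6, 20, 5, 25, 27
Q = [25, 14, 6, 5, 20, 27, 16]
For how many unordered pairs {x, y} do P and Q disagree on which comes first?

10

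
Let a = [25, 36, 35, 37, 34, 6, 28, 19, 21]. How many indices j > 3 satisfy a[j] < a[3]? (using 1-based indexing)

The element at index 3 is 35.
Elements after it: 37, 34, 6, 28, 19, 21
Those smaller than 35: 34, 6, 28, 19, 21

5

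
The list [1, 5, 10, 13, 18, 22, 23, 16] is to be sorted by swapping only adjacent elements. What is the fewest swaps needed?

Swaps: 3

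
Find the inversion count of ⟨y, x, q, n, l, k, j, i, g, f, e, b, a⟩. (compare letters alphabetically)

For each element, count later entries that are smaller:
y → x, q, n, l, k, j, i, g, f, e, b, a → 12
x → q, n, l, k, j, i, g, f, e, b, a → 11
q → n, l, k, j, i, g, f, e, b, a → 10
n → l, k, j, i, g, f, e, b, a → 9
l → k, j, i, g, f, e, b, a → 8
k → j, i, g, f, e, b, a → 7
j → i, g, f, e, b, a → 6
i → g, f, e, b, a → 5
g → f, e, b, a → 4
f → e, b, a → 3
e → b, a → 2
b → a → 1
a → none → 0
Sum: 12 + 11 + 10 + 9 + 8 + 7 + 6 + 5 + 4 + 3 + 2 + 1 + 0 = 78

There are 78 inversions.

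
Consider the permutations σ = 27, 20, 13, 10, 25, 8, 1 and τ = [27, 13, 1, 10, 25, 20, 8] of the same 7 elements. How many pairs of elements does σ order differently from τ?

Assign each item its position (1..7) in the first ordering, then rewrite the second ordering as that position sequence:
positions: 27→1, 20→2, 13→3, 10→4, 25→5, 8→6, 1→7
second ordering as positions: [1, 3, 7, 4, 5, 2, 6]
Discordant pairs = inversions in this position sequence.
1: 0
3: 2 → 1
7: 4, 5, 2, 6 → 4
4: 2 → 1
5: 2 → 1
2: 0
6: 0
Total: 0 + 1 + 4 + 1 + 1 + 0 + 0 = 7

7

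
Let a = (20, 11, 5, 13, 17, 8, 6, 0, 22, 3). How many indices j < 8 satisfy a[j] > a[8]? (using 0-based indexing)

0 such elements

The element at index 8 is 22.
Elements before it: 20, 11, 5, 13, 17, 8, 6, 0
None of them are larger than 22.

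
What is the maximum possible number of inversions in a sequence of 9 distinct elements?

A reversed (strictly descending) arrangement makes every pair an inversion, giving C(9, 2) inversions.
C(9, 2) = 9·8/2 = 36

36 inversions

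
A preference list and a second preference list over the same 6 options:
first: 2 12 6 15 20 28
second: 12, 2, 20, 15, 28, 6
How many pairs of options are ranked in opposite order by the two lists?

5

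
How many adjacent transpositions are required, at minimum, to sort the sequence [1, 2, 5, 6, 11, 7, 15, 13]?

Swaps: 2

Minimum adjacent swaps = number of inversions (each swap of adjacent out-of-order elements removes one inversion and no swap can remove more).
Count inversions — for each element, later elements that are smaller:
1: none → 0
2: none → 0
5: none → 0
6: none → 0
11: 7 → 1
7: none → 0
15: 13 → 1
13: none → 0
Total inversions: 0 + 0 + 0 + 0 + 1 + 0 + 1 + 0 = 2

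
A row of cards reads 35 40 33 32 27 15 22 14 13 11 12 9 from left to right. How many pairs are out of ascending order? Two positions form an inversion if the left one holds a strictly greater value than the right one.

Sweep left to right; for each value list the smaller values that follow it:
35 → 33, 32, 27, 15, 22, 14, 13, 11, 12, 9 → 10
40 → 33, 32, 27, 15, 22, 14, 13, 11, 12, 9 → 10
33 → 32, 27, 15, 22, 14, 13, 11, 12, 9 → 9
32 → 27, 15, 22, 14, 13, 11, 12, 9 → 8
27 → 15, 22, 14, 13, 11, 12, 9 → 7
15 → 14, 13, 11, 12, 9 → 5
22 → 14, 13, 11, 12, 9 → 5
14 → 13, 11, 12, 9 → 4
13 → 11, 12, 9 → 3
11 → 9 → 1
12 → 9 → 1
9 → none → 0
Sum: 10 + 10 + 9 + 8 + 7 + 5 + 5 + 4 + 3 + 1 + 1 + 0 = 63

63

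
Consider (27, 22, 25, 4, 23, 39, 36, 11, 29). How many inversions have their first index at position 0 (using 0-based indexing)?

The element at index 0 is 27.
Elements after it: 22, 25, 4, 23, 39, 36, 11, 29
Those smaller than 27: 22, 25, 4, 23, 11

5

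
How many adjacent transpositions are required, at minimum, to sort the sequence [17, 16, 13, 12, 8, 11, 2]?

Each adjacent swap fixes exactly one inversion, so the minimum swap count equals the number of inversions.
Count inversions — for each element, later elements that are smaller:
17: 16, 13, 12, 8, 11, 2 → 6
16: 13, 12, 8, 11, 2 → 5
13: 12, 8, 11, 2 → 4
12: 8, 11, 2 → 3
8: 2 → 1
11: 2 → 1
2: none → 0
Total inversions: 6 + 5 + 4 + 3 + 1 + 1 + 0 = 20

20 swaps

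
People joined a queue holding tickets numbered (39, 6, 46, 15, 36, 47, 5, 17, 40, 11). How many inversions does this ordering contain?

Element-by-element contributions:
39 → 6, 15, 36, 5, 17, 11 → 6
6 → 5 → 1
46 → 15, 36, 5, 17, 40, 11 → 6
15 → 5, 11 → 2
36 → 5, 17, 11 → 3
47 → 5, 17, 40, 11 → 4
5 → none → 0
17 → 11 → 1
40 → 11 → 1
11 → none → 0
Sum: 6 + 1 + 6 + 2 + 3 + 4 + 0 + 1 + 1 + 0 = 24

There are 24 inversions.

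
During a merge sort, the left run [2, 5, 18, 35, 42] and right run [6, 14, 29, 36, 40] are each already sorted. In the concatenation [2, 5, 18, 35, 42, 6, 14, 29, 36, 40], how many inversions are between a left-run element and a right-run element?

Count, for every r in R, how many entries of L exceed r:
r = 6: 18, 35, 42 → 3
r = 14: 18, 35, 42 → 3
r = 29: 35, 42 → 2
r = 36: 42 → 1
r = 40: 42 → 1
Cross-inversions: 3 + 3 + 2 + 1 + 1 = 10

10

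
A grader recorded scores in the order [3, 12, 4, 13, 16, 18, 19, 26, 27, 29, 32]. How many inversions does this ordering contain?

1 inversion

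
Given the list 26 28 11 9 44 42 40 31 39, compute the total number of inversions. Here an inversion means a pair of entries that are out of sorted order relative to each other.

14 out-of-order pairs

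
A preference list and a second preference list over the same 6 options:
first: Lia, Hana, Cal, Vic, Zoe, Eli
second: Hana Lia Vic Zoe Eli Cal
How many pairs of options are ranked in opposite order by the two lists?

Assign each item its position (1..6) in the first ordering, then rewrite the second ordering as that position sequence:
positions: Lia→1, Hana→2, Cal→3, Vic→4, Zoe→5, Eli→6
second ordering as positions: [2, 1, 4, 5, 6, 3]
Discordant pairs = inversions in this position sequence.
2: 1 → 1
1: 0
4: 3 → 1
5: 3 → 1
6: 3 → 1
3: 0
Total: 1 + 0 + 1 + 1 + 1 + 0 = 4

4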